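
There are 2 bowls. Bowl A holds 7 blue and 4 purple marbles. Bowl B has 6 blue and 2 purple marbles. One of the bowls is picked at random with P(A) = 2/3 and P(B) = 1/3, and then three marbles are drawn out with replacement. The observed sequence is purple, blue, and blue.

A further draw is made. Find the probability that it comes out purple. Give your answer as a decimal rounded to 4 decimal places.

Compute the likelihood of the observed sequence for each case: P(data | bowl A) = (4/11)(7/11)(7/11) = 0.14726; P(data | bowl B) = (2/8)(6/8)(6/8) = 0.14062.
Weighting by the prior gives 2/3 · 0.14726 = 0.098172, 1/3 · 0.14062 = 0.046875; these sum to 0.14505.
Dividing through by the total gives posterior P(bowl A | data) = 0.67683, P(bowl B | data) = 0.32317.
So P(purple next | data) = Σ P(purple next | H) P(H | data) = (4/11)(0.67683) + (1/4)(0.32317) = 0.32691.

0.3269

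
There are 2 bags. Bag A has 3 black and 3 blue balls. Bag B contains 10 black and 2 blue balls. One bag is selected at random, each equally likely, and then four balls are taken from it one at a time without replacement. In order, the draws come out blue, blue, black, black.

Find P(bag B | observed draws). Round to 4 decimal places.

For each hypothesis, P(data | H) works out to: P(data | bag A) = (3/6)(2/5)(3/4)(2/3) = 1/10; P(data | bag B) = (2/12)(1/11)(10/10)(9/9) = 1/66.
Multiplying each by its prior: 1/2 · 1/10 = 1/20, 1/2 · 1/66 = 1/132; summing to 19/330.
So P(bag B | data) = (1/132) / (19/330) = 5/38.

0.1316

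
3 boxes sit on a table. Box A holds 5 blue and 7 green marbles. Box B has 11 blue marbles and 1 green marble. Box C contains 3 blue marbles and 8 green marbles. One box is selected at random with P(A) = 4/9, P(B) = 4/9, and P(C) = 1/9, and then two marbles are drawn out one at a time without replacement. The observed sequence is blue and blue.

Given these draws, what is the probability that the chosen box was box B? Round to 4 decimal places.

0.8346

Compute the likelihood of the observed sequence for each case: P(data | box A) = (5/12)(4/11) = 0.15152; P(data | box B) = (11/12)(10/11) = 0.83333; P(data | box C) = (3/11)(2/10) = 0.054545.
The prior-weighted likelihoods are 4/9 · 0.15152 = 0.06734, 4/9 · 0.83333 = 0.37037, 1/9 · 0.054545 = 0.0060606; summing to 0.44377.
By Bayes' rule, P(box B | data) = (0.37037) / (0.44377) = 0.8346.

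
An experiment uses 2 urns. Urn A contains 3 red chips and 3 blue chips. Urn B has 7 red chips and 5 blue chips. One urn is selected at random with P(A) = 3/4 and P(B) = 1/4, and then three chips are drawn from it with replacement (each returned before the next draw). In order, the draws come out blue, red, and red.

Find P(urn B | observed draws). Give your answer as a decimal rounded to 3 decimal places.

For each hypothesis, P(data | H) works out to: P(data | urn A) = (3/6)(3/6)(3/6) = 0.125; P(data | urn B) = (5/12)(7/12)(7/12) = 0.14178.
Weighting by the prior gives 3/4 · 0.125 = 0.09375, 1/4 · 0.14178 = 0.035446; with total 0.1292.
By Bayes' rule, P(urn B | data) = (0.035446) / (0.1292) = 0.27436.

0.274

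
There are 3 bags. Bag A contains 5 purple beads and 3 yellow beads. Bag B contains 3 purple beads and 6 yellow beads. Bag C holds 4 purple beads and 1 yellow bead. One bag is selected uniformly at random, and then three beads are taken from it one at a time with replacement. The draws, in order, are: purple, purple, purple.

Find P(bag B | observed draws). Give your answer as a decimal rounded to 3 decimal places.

Compute the likelihood of the observed sequence for each case: P(data | bag A) = (5/8)(5/8)(5/8) = 0.24414; P(data | bag B) = (3/9)(3/9)(3/9) = 0.037037; P(data | bag C) = (4/5)(4/5)(4/5) = 0.512.
Weighting by the prior gives 1/3 · 0.24414 = 0.08138, 1/3 · 0.037037 = 0.012346, 1/3 · 0.512 = 0.17067; summing to 0.26439.
Hence P(bag B | data) = (0.012346) / (0.26439) = 0.046695.

0.047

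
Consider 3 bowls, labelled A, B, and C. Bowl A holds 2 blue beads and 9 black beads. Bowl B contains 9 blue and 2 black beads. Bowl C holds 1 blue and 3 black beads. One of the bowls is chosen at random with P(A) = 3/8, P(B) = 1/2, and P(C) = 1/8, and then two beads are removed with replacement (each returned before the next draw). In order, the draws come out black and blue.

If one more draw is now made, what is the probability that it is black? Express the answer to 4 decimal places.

Under each hypothesis, the probability of the observed sequence is: P(data | bowl A) = (9/11)(2/11) = 0.14876; P(data | bowl B) = (2/11)(9/11) = 0.14876; P(data | bowl C) = (3/4)(1/4) = 0.1875.
Weighting by the prior gives 3/8 · 0.14876 = 0.055785, 1/2 · 0.14876 = 0.07438, 1/8 · 0.1875 = 0.023438; with total 0.1536.
Dividing through by the total gives posterior P(bowl A | data) = 0.36318, P(bowl B | data) = 0.48424, P(bowl C | data) = 0.15259.
So P(black next | data) = Σ P(black next | H) P(H | data) = (9/11)(0.36318) + (2/11)(0.48424) + (3/4)(0.15259) = 0.49963.

0.4996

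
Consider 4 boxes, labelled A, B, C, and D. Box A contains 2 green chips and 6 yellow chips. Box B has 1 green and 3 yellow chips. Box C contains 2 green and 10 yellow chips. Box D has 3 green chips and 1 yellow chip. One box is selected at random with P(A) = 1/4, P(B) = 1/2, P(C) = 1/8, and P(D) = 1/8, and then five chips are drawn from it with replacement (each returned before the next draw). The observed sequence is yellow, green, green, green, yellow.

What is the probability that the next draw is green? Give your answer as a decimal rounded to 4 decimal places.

For each hypothesis, P(data | H) works out to: P(data | box A) = (6/8)(2/8)(2/8)(2/8)(6/8) = 0.0087891; P(data | box B) = (3/4)(1/4)(1/4)(1/4)(3/4) = 0.0087891; P(data | box C) = (10/12)(2/12)(2/12)(2/12)(10/12) = 0.003215; P(data | box D) = (1/4)(3/4)(3/4)(3/4)(1/4) = 0.026367.
Weighting by the prior gives 1/4 · 0.0087891 = 0.0021973, 1/2 · 0.0087891 = 0.0043945, 1/8 · 0.003215 = 0.00040188, 1/8 · 0.026367 = 0.0032959; with total 0.01029.
Dividing through by the total gives posterior P(box A | data) = 0.21354, P(box B | data) = 0.42709, P(box C | data) = 0.039057, P(box D | data) = 0.32031.
The predictive probability is P(green next | data) = (1/4)(0.21354) + (1/4)(0.42709) + (1/6)(0.039057) + (3/4)(0.32031) = 0.4069.

0.4069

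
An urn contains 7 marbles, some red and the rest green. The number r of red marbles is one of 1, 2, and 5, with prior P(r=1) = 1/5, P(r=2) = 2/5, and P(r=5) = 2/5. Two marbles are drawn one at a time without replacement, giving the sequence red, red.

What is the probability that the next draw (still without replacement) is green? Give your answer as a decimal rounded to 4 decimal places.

0.4545

The likelihood of the observed sequence under each hypothesis: P(data | r = 1) = (1/7)(0/6) = 0; P(data | r = 2) = (2/7)(1/6) = 1/21; P(data | r = 5) = (5/7)(4/6) = 10/21.
Weighting by the prior gives 1/5 · 0 = 0, 2/5 · 1/21 = 2/105, 2/5 · 10/21 = 4/21; these sum to 22/105.
Dividing through by the total gives posterior P(r = 1 | data) = 0, P(r = 2 | data) = 1/11, P(r = 5 | data) = 10/11.
So P(green next | data) = Σ P(green next | H) P(H | data) = (1)(1/11) + (2/5)(10/11) = 5/11.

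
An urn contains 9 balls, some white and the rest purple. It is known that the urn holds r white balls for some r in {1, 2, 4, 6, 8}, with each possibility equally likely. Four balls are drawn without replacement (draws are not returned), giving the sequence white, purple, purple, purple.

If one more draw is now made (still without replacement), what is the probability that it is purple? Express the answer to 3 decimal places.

0.744

For each hypothesis, P(data | H) works out to: P(data | r = 1) = (1/9)(8/8)(7/7)(6/6) = 1/9; P(data | r = 2) = (2/9)(7/8)(6/7)(5/6) = 5/36; P(data | r = 4) = (4/9)(5/8)(4/7)(3/6) = 5/63; P(data | r = 6) = (6/9)(3/8)(2/7)(1/6) = 1/84; P(data | r = 8) = (8/9)(1/8)(0/7) = 0.
Multiplying each by its prior: 1/5 · 1/9 = 1/45, 1/5 · 5/36 = 1/36, 1/5 · 5/63 = 1/63, 1/5 · 1/84 = 1/420, 1/5 · 0 = 0; these sum to 43/630.
The posterior is then P(r = 1 | data) = 14/43, P(r = 2 | data) = 35/86, P(r = 4 | data) = 10/43, P(r = 6 | data) = 3/86, P(r = 8 | data) = 0.
The predictive probability is P(purple next | data) = (1)(14/43) + (4/5)(35/86) + (2/5)(10/43) + (0)(3/86) = 32/43.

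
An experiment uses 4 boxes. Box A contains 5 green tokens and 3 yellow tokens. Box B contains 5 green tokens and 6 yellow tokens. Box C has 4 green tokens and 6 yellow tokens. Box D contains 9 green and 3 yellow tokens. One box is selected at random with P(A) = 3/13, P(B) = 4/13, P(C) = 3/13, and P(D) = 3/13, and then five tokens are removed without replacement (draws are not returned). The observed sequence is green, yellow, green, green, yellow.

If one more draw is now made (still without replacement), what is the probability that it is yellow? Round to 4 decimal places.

The likelihood of the observed sequence under each hypothesis: P(data | box A) = (5/8)(3/7)(4/6)(3/5)(2/4) = 0.053571; P(data | box B) = (5/11)(6/10)(4/9)(3/8)(5/7) = 0.032468; P(data | box C) = (4/10)(6/9)(3/8)(2/7)(5/6) = 0.02381; P(data | box D) = (9/12)(3/11)(8/10)(7/9)(2/8) = 0.031818.
Multiplying each by its prior: 3/13 · 0.053571 = 0.012363, 4/13 · 0.032468 = 0.00999, 3/13 · 0.02381 = 0.0054945, 3/13 · 0.031818 = 0.0073427; with total 0.03519.
Dividing through by the total gives posterior P(box A | data) = 0.35131, P(box B | data) = 0.28389, P(box C | data) = 0.15614, P(box D | data) = 0.20866.
The predictive probability is P(yellow next | data) = (1/3)(0.35131) + (2/3)(0.28389) + (4/5)(0.15614) + (1/7)(0.20866) = 0.46108.

0.4611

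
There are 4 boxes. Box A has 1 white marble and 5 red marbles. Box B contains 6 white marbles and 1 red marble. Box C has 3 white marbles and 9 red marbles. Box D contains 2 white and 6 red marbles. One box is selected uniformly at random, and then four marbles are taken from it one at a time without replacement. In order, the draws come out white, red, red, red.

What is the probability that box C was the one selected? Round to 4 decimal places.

0.2914

The likelihood of the observed sequence under each hypothesis: P(data | box A) = (1/6)(5/5)(4/4)(3/3) = 0.16667; P(data | box B) = (6/7)(1/6)(0/5) = 0; P(data | box C) = (3/12)(9/11)(8/10)(7/9) = 0.12727; P(data | box D) = (2/8)(6/7)(5/6)(4/5) = 0.14286.
Weighting by the prior gives 1/4 · 0.16667 = 0.041667, 1/4 · 0 = 0, 1/4 · 0.12727 = 0.031818, 1/4 · 0.14286 = 0.035714; with total 0.1092.
Hence P(box C | data) = (0.031818) / (0.1092) = 0.29138.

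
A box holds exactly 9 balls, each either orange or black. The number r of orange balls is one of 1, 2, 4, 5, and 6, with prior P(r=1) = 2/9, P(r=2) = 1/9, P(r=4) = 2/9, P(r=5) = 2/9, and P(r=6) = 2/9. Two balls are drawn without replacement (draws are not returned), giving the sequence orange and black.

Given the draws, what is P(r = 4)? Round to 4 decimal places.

0.2740

Under each hypothesis, the probability of the observed sequence is: P(data | r = 1) = (1/9)(8/8) = 1/9; P(data | r = 2) = (2/9)(7/8) = 7/36; P(data | r = 4) = (4/9)(5/8) = 5/18; P(data | r = 5) = (5/9)(4/8) = 5/18; P(data | r = 6) = (6/9)(3/8) = 1/4.
Weighting by the prior gives 2/9 · 1/9 = 2/81, 1/9 · 7/36 = 7/324, 2/9 · 5/18 = 5/81, 2/9 · 5/18 = 5/81, 2/9 · 1/4 = 1/18; these sum to 73/324.
Hence P(r = 4 | data) = (5/81) / (73/324) = 20/73.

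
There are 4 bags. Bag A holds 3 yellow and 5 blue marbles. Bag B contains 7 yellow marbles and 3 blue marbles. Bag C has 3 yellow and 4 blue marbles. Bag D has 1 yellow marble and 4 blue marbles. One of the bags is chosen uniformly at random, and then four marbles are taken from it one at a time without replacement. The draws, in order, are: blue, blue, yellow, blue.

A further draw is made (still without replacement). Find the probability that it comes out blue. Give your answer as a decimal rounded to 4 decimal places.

Under each hypothesis, the probability of the observed sequence is: P(data | bag A) = (5/8)(4/7)(3/6)(3/5) = 0.10714; P(data | bag B) = (3/10)(2/9)(7/8)(1/7) = 0.0083333; P(data | bag C) = (4/7)(3/6)(3/5)(2/4) = 0.085714; P(data | bag D) = (4/5)(3/4)(1/3)(2/2) = 0.2.
Weighting by the prior gives 1/4 · 0.10714 = 0.026786, 1/4 · 0.0083333 = 0.0020833, 1/4 · 0.085714 = 0.021429, 1/4 · 0.2 = 0.05; these sum to 0.1003.
Normalising, the posterior is P(bag A | data) = 0.26706, P(bag B | data) = 0.020772, P(bag C | data) = 0.21365, P(bag D | data) = 0.49852.
The predictive probability is P(blue next | data) = (1/2)(0.26706) + (0)(0.020772) + (1/3)(0.21365) + (1)(0.49852) = 0.70326.

0.7033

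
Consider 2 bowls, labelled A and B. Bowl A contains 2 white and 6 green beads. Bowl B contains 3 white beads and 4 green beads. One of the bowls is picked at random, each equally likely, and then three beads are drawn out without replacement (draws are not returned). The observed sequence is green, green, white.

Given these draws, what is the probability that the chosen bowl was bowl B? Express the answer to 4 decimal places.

0.4898

The likelihood of the observed sequence under each hypothesis: P(data | bowl A) = (6/8)(5/7)(2/6) = 5/28; P(data | bowl B) = (4/7)(3/6)(3/5) = 6/35.
Multiplying each by its prior: 1/2 · 5/28 = 5/56, 1/2 · 6/35 = 3/35; these sum to 7/40.
Therefore the posterior P(bowl B | data) = (3/35) / (7/40) = 24/49.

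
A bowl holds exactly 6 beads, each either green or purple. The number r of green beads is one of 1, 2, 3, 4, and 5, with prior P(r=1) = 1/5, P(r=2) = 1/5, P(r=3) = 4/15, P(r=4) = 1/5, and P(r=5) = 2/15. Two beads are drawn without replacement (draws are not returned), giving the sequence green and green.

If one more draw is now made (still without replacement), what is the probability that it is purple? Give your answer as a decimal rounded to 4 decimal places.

The likelihood of the observed sequence under each hypothesis: P(data | r = 1) = (1/6)(0/5) = 0; P(data | r = 2) = (2/6)(1/5) = 1/15; P(data | r = 3) = (3/6)(2/5) = 1/5; P(data | r = 4) = (4/6)(3/5) = 2/5; P(data | r = 5) = (5/6)(4/5) = 2/3.
Weighting by the prior gives 1/5 · 0 = 0, 1/5 · 1/15 = 1/75, 4/15 · 1/5 = 4/75, 1/5 · 2/5 = 2/25, 2/15 · 2/3 = 4/45; with total 53/225.
Normalising, the posterior is P(r = 1 | data) = 0, P(r = 2 | data) = 3/53, P(r = 3 | data) = 12/53, P(r = 4 | data) = 18/53, P(r = 5 | data) = 20/53.
So P(purple next | data) = Σ P(purple next | H) P(H | data) = (1)(3/53) + (3/4)(12/53) + (1/2)(18/53) + (1/4)(20/53) = 26/53.

0.4906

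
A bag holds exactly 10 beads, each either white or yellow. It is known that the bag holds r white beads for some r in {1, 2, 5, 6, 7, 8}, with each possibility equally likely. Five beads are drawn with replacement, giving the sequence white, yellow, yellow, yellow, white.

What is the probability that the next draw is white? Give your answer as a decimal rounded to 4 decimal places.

0.4744

Under each hypothesis, the probability of the observed sequence is: P(data | r = 1) = (1/10)(9/10)(9/10)(9/10)(1/10) = 0.00729; P(data | r = 2) = (2/10)(8/10)(8/10)(8/10)(2/10) = 0.02048; P(data | r = 5) = (5/10)(5/10)(5/10)(5/10)(5/10) = 0.03125; P(data | r = 6) = (6/10)(4/10)(4/10)(4/10)(6/10) = 0.02304; P(data | r = 7) = (7/10)(3/10)(3/10)(3/10)(7/10) = 0.01323; P(data | r = 8) = (8/10)(2/10)(2/10)(2/10)(8/10) = 0.00512.
Weighting by the prior gives 1/6 · 0.00729 = 0.001215, 1/6 · 0.02048 = 0.0034133, 1/6 · 0.03125 = 0.0052083, 1/6 · 0.02304 = 0.00384, 1/6 · 0.01323 = 0.002205, 1/6 · 0.00512 = 0.00085333; these sum to 0.016735.
Dividing through by the total gives posterior P(r = 1 | data) = 0.072602, P(r = 2 | data) = 0.20396, P(r = 5 | data) = 0.31122, P(r = 6 | data) = 0.22946, P(r = 7 | data) = 0.13176, P(r = 8 | data) = 0.050991.
Averaging over the posterior, P(white next | data) = (1/10)(0.072602) + (1/5)(0.20396) + (1/2)(0.31122) + (3/5)(0.22946) + (7/10)(0.13176) + (4/5)(0.050991) = 0.47437.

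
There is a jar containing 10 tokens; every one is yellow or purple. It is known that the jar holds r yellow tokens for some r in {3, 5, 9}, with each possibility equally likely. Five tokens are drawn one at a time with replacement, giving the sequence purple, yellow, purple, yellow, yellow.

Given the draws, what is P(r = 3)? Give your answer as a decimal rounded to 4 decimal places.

Compute the likelihood of the observed sequence for each case: P(data | r = 3) = (7/10)(3/10)(7/10)(3/10)(3/10) = 0.01323; P(data | r = 5) = (5/10)(5/10)(5/10)(5/10)(5/10) = 0.03125; P(data | r = 9) = (1/10)(9/10)(1/10)(9/10)(9/10) = 0.00729.
Weighting by the prior gives 1/3 · 0.01323 = 0.00441, 1/3 · 0.03125 = 0.010417, 1/3 · 0.00729 = 0.00243; with total 0.017257.
Hence P(r = 3 | data) = (0.00441) / (0.017257) = 0.25555.

0.2556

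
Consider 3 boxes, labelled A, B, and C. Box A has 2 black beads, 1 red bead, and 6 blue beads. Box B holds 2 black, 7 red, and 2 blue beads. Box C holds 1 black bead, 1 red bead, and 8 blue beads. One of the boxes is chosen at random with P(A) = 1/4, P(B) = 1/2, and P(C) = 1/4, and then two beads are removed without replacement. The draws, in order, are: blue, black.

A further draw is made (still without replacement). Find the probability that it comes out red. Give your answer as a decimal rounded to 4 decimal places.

Compute the likelihood of the observed sequence for each case: P(data | box A) = (6/9)(2/8) = 1/6; P(data | box B) = (2/11)(2/10) = 2/55; P(data | box C) = (8/10)(1/9) = 4/45.
Multiplying each by its prior: 1/4 · 1/6 = 1/24, 1/2 · 2/55 = 1/55, 1/4 · 4/45 = 1/45; summing to 65/792.
Dividing through by the total gives posterior P(box A | data) = 0.50769, P(box B | data) = 0.22154, P(box C | data) = 0.27077.
Averaging over the posterior, P(red next | data) = (1/7)(0.50769) + (7/9)(0.22154) + (1/8)(0.27077) = 0.27868.

0.2787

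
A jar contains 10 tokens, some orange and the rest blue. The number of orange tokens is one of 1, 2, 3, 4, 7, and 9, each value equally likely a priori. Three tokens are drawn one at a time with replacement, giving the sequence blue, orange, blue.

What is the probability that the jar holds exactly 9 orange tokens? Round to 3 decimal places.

0.016

Under each hypothesis, the probability of the observed sequence is: P(data | r = 1) = (9/10)(1/10)(9/10) = 0.081; P(data | r = 2) = (8/10)(2/10)(8/10) = 0.128; P(data | r = 3) = (7/10)(3/10)(7/10) = 0.147; P(data | r = 4) = (6/10)(4/10)(6/10) = 0.144; P(data | r = 7) = (3/10)(7/10)(3/10) = 0.063; P(data | r = 9) = (1/10)(9/10)(1/10) = 0.009.
Weighting by the prior gives 1/6 · 0.081 = 0.0135, 1/6 · 0.128 = 0.021333, 1/6 · 0.147 = 0.0245, 1/6 · 0.144 = 0.024, 1/6 · 0.063 = 0.0105, 1/6 · 0.009 = 0.0015; summing to 0.095333.
So P(r = 9 | data) = (0.0015) / (0.095333) = 0.015734.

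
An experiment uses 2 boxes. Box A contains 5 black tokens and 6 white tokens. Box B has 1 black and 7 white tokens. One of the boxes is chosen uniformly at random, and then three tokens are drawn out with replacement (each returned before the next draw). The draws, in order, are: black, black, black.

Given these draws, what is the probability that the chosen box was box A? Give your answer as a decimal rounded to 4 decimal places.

For each hypothesis, P(data | H) works out to: P(data | box A) = (5/11)(5/11)(5/11) = 0.093914; P(data | box B) = (1/8)(1/8)(1/8) = 0.0019531.
Weighting by the prior gives 1/2 · 0.093914 = 0.046957, 1/2 · 0.0019531 = 0.00097656; these sum to 0.047934.
Therefore the posterior P(box A | data) = (0.046957) / (0.047934) = 0.97963.

0.9796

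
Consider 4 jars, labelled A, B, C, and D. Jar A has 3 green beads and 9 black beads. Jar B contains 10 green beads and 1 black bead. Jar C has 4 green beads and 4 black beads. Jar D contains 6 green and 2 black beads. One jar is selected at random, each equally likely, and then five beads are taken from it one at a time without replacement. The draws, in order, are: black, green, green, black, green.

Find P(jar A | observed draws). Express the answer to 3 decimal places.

The likelihood of the observed sequence under each hypothesis: P(data | jar A) = (9/12)(3/11)(2/10)(8/9)(1/8) = 1/220; P(data | jar B) = (1/11)(10/10)(9/9)(0/8) = 0; P(data | jar C) = (4/8)(4/7)(3/6)(3/5)(2/4) = 3/70; P(data | jar D) = (2/8)(6/7)(5/6)(1/5)(4/4) = 1/28.
Weighting by the prior gives 1/4 · 1/220 = 1/880, 1/4 · 0 = 0, 1/4 · 3/70 = 3/280, 1/4 · 1/28 = 1/112; summing to 8/385.
Therefore the posterior P(jar A | data) = (1/880) / (8/385) = 7/128.

0.055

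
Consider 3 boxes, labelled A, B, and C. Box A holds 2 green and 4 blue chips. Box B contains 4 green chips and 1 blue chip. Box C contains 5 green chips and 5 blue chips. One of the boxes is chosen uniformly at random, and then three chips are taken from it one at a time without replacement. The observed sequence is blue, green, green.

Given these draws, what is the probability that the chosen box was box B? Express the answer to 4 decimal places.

Under each hypothesis, the probability of the observed sequence is: P(data | box A) = (4/6)(2/5)(1/4) = 1/15; P(data | box B) = (1/5)(4/4)(3/3) = 1/5; P(data | box C) = (5/10)(5/9)(4/8) = 5/36.
Weighting by the prior gives 1/3 · 1/15 = 1/45, 1/3 · 1/5 = 1/15, 1/3 · 5/36 = 5/108; with total 73/540.
So P(box B | data) = (1/15) / (73/540) = 36/73.

0.4932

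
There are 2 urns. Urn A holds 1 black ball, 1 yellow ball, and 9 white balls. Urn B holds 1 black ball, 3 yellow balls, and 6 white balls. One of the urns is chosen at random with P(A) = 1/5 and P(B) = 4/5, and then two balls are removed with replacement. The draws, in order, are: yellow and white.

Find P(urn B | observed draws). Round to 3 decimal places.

Under each hypothesis, the probability of the observed sequence is: P(data | urn A) = (1/11)(9/11) = 0.07438; P(data | urn B) = (3/10)(6/10) = 0.18.
The prior-weighted likelihoods are 1/5 · 0.07438 = 0.014876, 4/5 · 0.18 = 0.144; summing to 0.15888.
Hence P(urn B | data) = (0.144) / (0.15888) = 0.90637.

0.906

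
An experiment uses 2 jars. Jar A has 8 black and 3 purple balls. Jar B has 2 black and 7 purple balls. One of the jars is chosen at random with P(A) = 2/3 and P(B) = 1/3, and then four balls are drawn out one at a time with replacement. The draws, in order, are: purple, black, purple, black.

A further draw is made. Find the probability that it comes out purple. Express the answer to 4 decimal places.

Under each hypothesis, the probability of the observed sequence is: P(data | jar A) = (3/11)(8/11)(3/11)(8/11) = 0.039342; P(data | jar B) = (7/9)(2/9)(7/9)(2/9) = 0.029873.
Weighting by the prior gives 2/3 · 0.039342 = 0.026228, 1/3 · 0.029873 = 0.0099578; these sum to 0.036186.
The posterior is then P(jar A | data) = 0.72481, P(jar B | data) = 0.27519.
Averaging over the posterior, P(purple next | data) = (3/11)(0.72481) + (7/9)(0.27519) = 0.41171.

0.4117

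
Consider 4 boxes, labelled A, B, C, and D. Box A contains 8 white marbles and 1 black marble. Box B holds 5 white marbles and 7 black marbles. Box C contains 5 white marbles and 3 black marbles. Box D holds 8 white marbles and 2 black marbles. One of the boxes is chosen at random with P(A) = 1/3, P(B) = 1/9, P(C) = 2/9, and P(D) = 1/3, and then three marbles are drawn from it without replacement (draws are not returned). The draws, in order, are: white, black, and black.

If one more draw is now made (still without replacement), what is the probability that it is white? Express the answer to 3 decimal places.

0.693

For each hypothesis, P(data | H) works out to: P(data | box A) = (8/9)(1/8)(0/7) = 0; P(data | box B) = (5/12)(7/11)(6/10) = 0.15909; P(data | box C) = (5/8)(3/7)(2/6) = 0.089286; P(data | box D) = (8/10)(2/9)(1/8) = 0.022222.
The prior-weighted likelihoods are 1/3 · 0 = 0, 1/9 · 0.15909 = 0.017677, 2/9 · 0.089286 = 0.019841, 1/3 · 0.022222 = 0.0074074; with total 0.044925.
Dividing through by the total gives posterior P(box A | data) = 0, P(box B | data) = 0.39347, P(box C | data) = 0.44165, P(box D | data) = 0.16488.
So P(white next | data) = Σ P(white next | H) P(H | data) = (4/9)(0.39347) + (4/5)(0.44165) + (1)(0.16488) = 0.69308.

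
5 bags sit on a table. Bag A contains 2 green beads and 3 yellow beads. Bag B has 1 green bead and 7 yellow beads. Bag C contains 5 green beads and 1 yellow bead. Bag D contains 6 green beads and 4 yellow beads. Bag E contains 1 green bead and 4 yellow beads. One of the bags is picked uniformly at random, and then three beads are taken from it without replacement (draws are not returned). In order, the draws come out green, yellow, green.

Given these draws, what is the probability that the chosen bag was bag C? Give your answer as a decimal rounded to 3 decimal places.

0.385

Under each hypothesis, the probability of the observed sequence is: P(data | bag A) = (2/5)(3/4)(1/3) = 1/10; P(data | bag B) = (1/8)(7/7)(0/6) = 0; P(data | bag C) = (5/6)(1/5)(4/4) = 1/6; P(data | bag D) = (6/10)(4/9)(5/8) = 1/6; P(data | bag E) = (1/5)(4/4)(0/3) = 0.
The prior-weighted likelihoods are 1/5 · 1/10 = 1/50, 1/5 · 0 = 0, 1/5 · 1/6 = 1/30, 1/5 · 1/6 = 1/30, 1/5 · 0 = 0; these sum to 13/150.
By Bayes' rule, P(bag C | data) = (1/30) / (13/150) = 5/13.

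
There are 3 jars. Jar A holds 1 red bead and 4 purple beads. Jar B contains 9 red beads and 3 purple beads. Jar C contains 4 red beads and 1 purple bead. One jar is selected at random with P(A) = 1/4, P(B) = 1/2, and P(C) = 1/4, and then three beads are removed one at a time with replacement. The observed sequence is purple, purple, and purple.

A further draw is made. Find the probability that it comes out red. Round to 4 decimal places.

0.2399

Compute the likelihood of the observed sequence for each case: P(data | jar A) = (4/5)(4/5)(4/5) = 0.512; P(data | jar B) = (3/12)(3/12)(3/12) = 0.015625; P(data | jar C) = (1/5)(1/5)(1/5) = 0.008.
Multiplying each by its prior: 1/4 · 0.512 = 0.128, 1/2 · 0.015625 = 0.0078125, 1/4 · 0.008 = 0.002; with total 0.13781.
Normalising, the posterior is P(jar A | data) = 0.9288, P(jar B | data) = 0.056689, P(jar C | data) = 0.014512.
Averaging over the posterior, P(red next | data) = (1/5)(0.9288) + (3/4)(0.056689) + (4/5)(0.014512) = 0.23989.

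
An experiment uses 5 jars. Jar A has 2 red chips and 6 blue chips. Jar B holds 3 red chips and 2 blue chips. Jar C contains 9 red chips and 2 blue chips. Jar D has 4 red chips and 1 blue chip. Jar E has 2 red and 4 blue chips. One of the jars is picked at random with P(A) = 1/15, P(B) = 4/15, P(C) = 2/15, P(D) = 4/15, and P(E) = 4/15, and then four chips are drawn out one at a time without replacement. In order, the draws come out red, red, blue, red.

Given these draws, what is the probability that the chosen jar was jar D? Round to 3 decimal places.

Under each hypothesis, the probability of the observed sequence is: P(data | jar A) = (2/8)(1/7)(6/6)(0/5) = 0; P(data | jar B) = (3/5)(2/4)(2/3)(1/2) = 1/10; P(data | jar C) = (9/11)(8/10)(2/9)(7/8) = 7/55; P(data | jar D) = (4/5)(3/4)(1/3)(2/2) = 1/5; P(data | jar E) = (2/6)(1/5)(4/4)(0/3) = 0.
The prior-weighted likelihoods are 1/15 · 0 = 0, 4/15 · 1/10 = 2/75, 2/15 · 7/55 = 14/825, 4/15 · 1/5 = 4/75, 4/15 · 0 = 0; with total 16/165.
So P(jar D | data) = (4/75) / (16/165) = 11/20.

0.550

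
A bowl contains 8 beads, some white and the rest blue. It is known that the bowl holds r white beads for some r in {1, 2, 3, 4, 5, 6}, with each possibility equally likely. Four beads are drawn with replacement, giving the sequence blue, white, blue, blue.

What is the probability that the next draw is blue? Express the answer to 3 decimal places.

Under each hypothesis, the probability of the observed sequence is: P(data | r = 1) = (7/8)(1/8)(7/8)(7/8) = 0.08374; P(data | r = 2) = (6/8)(2/8)(6/8)(6/8) = 0.10547; P(data | r = 3) = (5/8)(3/8)(5/8)(5/8) = 0.091553; P(data | r = 4) = (4/8)(4/8)(4/8)(4/8) = 0.0625; P(data | r = 5) = (3/8)(5/8)(3/8)(3/8) = 0.032959; P(data | r = 6) = (2/8)(6/8)(2/8)(2/8) = 0.011719.
Weighting by the prior gives 1/6 · 0.08374 = 0.013957, 1/6 · 0.10547 = 0.017578, 1/6 · 0.091553 = 0.015259, 1/6 · 0.0625 = 0.010417, 1/6 · 0.032959 = 0.0054932, 1/6 · 0.011719 = 0.0019531; these sum to 0.064657.
The posterior is then P(r = 1 | data) = 0.21586, P(r = 2 | data) = 0.27187, P(r = 3 | data) = 0.236, P(r = 4 | data) = 0.16111, P(r = 5 | data) = 0.084959, P(r = 6 | data) = 0.030208.
Averaging over the posterior, P(blue next | data) = (7/8)(0.21586) + (3/4)(0.27187) + (5/8)(0.236) + (1/2)(0.16111) + (3/8)(0.084959) + (1/4)(0.030208) = 0.66024.

0.660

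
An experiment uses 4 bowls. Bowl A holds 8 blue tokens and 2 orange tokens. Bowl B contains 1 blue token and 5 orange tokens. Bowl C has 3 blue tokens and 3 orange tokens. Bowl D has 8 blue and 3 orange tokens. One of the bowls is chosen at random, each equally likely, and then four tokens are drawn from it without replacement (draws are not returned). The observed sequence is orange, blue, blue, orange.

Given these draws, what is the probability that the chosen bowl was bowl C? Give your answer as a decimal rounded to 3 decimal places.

Under each hypothesis, the probability of the observed sequence is: P(data | bowl A) = (2/10)(8/9)(7/8)(1/7) = 0.022222; P(data | bowl B) = (5/6)(1/5)(0/4) = 0; P(data | bowl C) = (3/6)(3/5)(2/4)(2/3) = 0.1; P(data | bowl D) = (3/11)(8/10)(7/9)(2/8) = 0.042424.
Weighting by the prior gives 1/4 · 0.022222 = 0.0055556, 1/4 · 0 = 0, 1/4 · 0.1 = 0.025, 1/4 · 0.042424 = 0.010606; these sum to 0.041162.
Hence P(bowl C | data) = (0.025) / (0.041162) = 0.60736.

0.607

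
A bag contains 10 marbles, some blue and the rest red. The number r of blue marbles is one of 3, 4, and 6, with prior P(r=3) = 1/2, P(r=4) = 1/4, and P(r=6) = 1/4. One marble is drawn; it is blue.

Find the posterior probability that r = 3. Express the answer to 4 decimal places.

0.3750

Under each hypothesis, the probability of this draw is: P(data | r = 3) = (3/10) = 3/10; P(data | r = 4) = (4/10) = 2/5; P(data | r = 6) = (6/10) = 3/5.
The prior-weighted likelihoods are 1/2 · 3/10 = 3/20, 1/4 · 2/5 = 1/10, 1/4 · 3/5 = 3/20; with total 2/5.
Hence P(r = 3 | data) = (3/20) / (2/5) = 3/8.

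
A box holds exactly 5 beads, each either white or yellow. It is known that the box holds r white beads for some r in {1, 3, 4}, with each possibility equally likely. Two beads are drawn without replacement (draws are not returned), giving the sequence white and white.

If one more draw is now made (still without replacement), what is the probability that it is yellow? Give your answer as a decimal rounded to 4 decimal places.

Under each hypothesis, the probability of the observed sequence is: P(data | r = 1) = (1/5)(0/4) = 0; P(data | r = 3) = (3/5)(2/4) = 3/10; P(data | r = 4) = (4/5)(3/4) = 3/5.
Multiplying each by its prior: 1/3 · 0 = 0, 1/3 · 3/10 = 1/10, 1/3 · 3/5 = 1/5; these sum to 3/10.
The posterior is then P(r = 1 | data) = 0, P(r = 3 | data) = 1/3, P(r = 4 | data) = 2/3.
So P(yellow next | data) = Σ P(yellow next | H) P(H | data) = (2/3)(1/3) + (1/3)(2/3) = 4/9.

0.4444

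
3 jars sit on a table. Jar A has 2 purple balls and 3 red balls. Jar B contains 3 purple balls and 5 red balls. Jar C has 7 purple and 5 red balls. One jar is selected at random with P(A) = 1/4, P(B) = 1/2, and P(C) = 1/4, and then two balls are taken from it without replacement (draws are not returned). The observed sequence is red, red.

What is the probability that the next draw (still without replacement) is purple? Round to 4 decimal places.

The likelihood of the observed sequence under each hypothesis: P(data | jar A) = (3/5)(2/4) = 0.3; P(data | jar B) = (5/8)(4/7) = 0.35714; P(data | jar C) = (5/12)(4/11) = 0.15152.
Multiplying each by its prior: 1/4 · 0.3 = 0.075, 1/2 · 0.35714 = 0.17857, 1/4 · 0.15152 = 0.037879; summing to 0.29145.
Normalising, the posterior is P(jar A | data) = 0.25733, P(jar B | data) = 0.6127, P(jar C | data) = 0.12997.
So P(purple next | data) = Σ P(purple next | H) P(H | data) = (2/3)(0.25733) + (1/2)(0.6127) + (7/10)(0.12997) = 0.56888.

0.5689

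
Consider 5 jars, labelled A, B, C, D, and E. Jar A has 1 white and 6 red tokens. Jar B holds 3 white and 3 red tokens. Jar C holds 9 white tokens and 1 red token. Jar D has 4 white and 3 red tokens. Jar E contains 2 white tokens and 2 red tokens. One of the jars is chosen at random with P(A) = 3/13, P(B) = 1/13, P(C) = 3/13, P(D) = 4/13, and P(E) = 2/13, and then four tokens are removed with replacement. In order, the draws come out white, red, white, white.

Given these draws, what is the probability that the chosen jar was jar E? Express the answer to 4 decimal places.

0.1704

Compute the likelihood of the observed sequence for each case: P(data | jar A) = (1/7)(6/7)(1/7)(1/7) = 0.002499; P(data | jar B) = (3/6)(3/6)(3/6)(3/6) = 0.0625; P(data | jar C) = (9/10)(1/10)(9/10)(9/10) = 0.0729; P(data | jar D) = (4/7)(3/7)(4/7)(4/7) = 0.079967; P(data | jar E) = (2/4)(2/4)(2/4)(2/4) = 0.0625.
The prior-weighted likelihoods are 3/13 · 0.002499 = 0.00057668, 1/13 · 0.0625 = 0.0048077, 3/13 · 0.0729 = 0.016823, 4/13 · 0.079967 = 0.024605, 2/13 · 0.0625 = 0.0096154; summing to 0.056428.
So P(jar E | data) = (0.0096154) / (0.056428) = 0.1704.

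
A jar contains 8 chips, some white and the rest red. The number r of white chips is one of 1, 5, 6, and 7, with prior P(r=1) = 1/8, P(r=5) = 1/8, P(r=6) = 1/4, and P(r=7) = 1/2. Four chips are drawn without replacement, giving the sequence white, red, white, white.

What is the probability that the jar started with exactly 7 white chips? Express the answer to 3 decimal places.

For each hypothesis, P(data | H) works out to: P(data | r = 1) = (1/8)(7/7)(0/6) = 0; P(data | r = 5) = (5/8)(3/7)(4/6)(3/5) = 3/28; P(data | r = 6) = (6/8)(2/7)(5/6)(4/5) = 1/7; P(data | r = 7) = (7/8)(1/7)(6/6)(5/5) = 1/8.
Multiplying each by its prior: 1/8 · 0 = 0, 1/8 · 3/28 = 3/224, 1/4 · 1/7 = 1/28, 1/2 · 1/8 = 1/16; with total 25/224.
Hence P(r = 7 | data) = (1/16) / (25/224) = 14/25.

0.560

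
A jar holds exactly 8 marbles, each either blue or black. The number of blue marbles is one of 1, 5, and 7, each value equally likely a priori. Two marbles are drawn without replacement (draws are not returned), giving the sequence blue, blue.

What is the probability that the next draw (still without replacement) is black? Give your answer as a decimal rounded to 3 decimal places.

Under each hypothesis, the probability of the observed sequence is: P(data | r = 1) = (1/8)(0/7) = 0; P(data | r = 5) = (5/8)(4/7) = 5/14; P(data | r = 7) = (7/8)(6/7) = 3/4.
Multiplying each by its prior: 1/3 · 0 = 0, 1/3 · 5/14 = 5/42, 1/3 · 3/4 = 1/4; summing to 31/84.
The posterior is then P(r = 1 | data) = 0, P(r = 5 | data) = 10/31, P(r = 7 | data) = 21/31.
So P(black next | data) = Σ P(black next | H) P(H | data) = (1/2)(10/31) + (1/6)(21/31) = 17/62.

0.274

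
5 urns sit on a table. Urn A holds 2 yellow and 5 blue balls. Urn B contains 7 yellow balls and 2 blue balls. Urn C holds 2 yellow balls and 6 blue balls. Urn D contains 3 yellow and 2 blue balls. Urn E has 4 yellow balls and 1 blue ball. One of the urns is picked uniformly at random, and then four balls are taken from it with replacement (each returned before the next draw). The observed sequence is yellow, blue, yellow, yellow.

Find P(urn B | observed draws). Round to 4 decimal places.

0.3250

Under each hypothesis, the probability of the observed sequence is: P(data | urn A) = (2/7)(5/7)(2/7)(2/7) = 0.01666; P(data | urn B) = (7/9)(2/9)(7/9)(7/9) = 0.10456; P(data | urn C) = (2/8)(6/8)(2/8)(2/8) = 0.011719; P(data | urn D) = (3/5)(2/5)(3/5)(3/5) = 0.0864; P(data | urn E) = (4/5)(1/5)(4/5)(4/5) = 0.1024.
The prior-weighted likelihoods are 1/5 · 0.01666 = 0.0033319, 1/5 · 0.10456 = 0.020911, 1/5 · 0.011719 = 0.0023437, 1/5 · 0.0864 = 0.01728, 1/5 · 0.1024 = 0.02048; summing to 0.064347.
Therefore the posterior P(urn B | data) = (0.020911) / (0.064347) = 0.32498.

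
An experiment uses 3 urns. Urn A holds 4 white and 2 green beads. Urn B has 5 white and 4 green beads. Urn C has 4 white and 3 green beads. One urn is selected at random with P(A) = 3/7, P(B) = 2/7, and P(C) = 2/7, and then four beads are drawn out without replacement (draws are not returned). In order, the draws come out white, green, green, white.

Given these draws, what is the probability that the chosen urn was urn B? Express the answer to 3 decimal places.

0.299

For each hypothesis, P(data | H) works out to: P(data | urn A) = (4/6)(2/5)(1/4)(3/3) = 0.066667; P(data | urn B) = (5/9)(4/8)(3/7)(4/6) = 0.079365; P(data | urn C) = (4/7)(3/6)(2/5)(3/4) = 0.085714.
The prior-weighted likelihoods are 3/7 · 0.066667 = 0.028571, 2/7 · 0.079365 = 0.022676, 2/7 · 0.085714 = 0.02449; with total 0.075737.
So P(urn B | data) = (0.022676) / (0.075737) = 0.2994.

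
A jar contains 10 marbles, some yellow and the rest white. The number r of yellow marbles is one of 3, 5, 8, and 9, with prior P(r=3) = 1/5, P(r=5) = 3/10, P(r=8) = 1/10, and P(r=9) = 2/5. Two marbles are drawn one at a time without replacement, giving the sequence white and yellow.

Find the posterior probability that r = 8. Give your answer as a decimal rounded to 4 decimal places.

The likelihood of the observed sequence under each hypothesis: P(data | r = 3) = (7/10)(3/9) = 7/30; P(data | r = 5) = (5/10)(5/9) = 5/18; P(data | r = 8) = (2/10)(8/9) = 8/45; P(data | r = 9) = (1/10)(9/9) = 1/10.
Weighting by the prior gives 1/5 · 7/30 = 7/150, 3/10 · 5/18 = 1/12, 1/10 · 8/45 = 4/225, 2/5 · 1/10 = 1/25; these sum to 169/900.
By Bayes' rule, P(r = 8 | data) = (4/225) / (169/900) = 16/169.

0.0947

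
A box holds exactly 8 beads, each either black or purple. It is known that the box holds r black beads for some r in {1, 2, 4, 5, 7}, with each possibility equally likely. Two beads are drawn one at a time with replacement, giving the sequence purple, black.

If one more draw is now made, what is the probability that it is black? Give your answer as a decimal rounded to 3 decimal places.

0.480

The likelihood of the observed sequence under each hypothesis: P(data | r = 1) = (7/8)(1/8) = 7/64; P(data | r = 2) = (6/8)(2/8) = 3/16; P(data | r = 4) = (4/8)(4/8) = 1/4; P(data | r = 5) = (3/8)(5/8) = 15/64; P(data | r = 7) = (1/8)(7/8) = 7/64.
The prior-weighted likelihoods are 1/5 · 7/64 = 7/320, 1/5 · 3/16 = 3/80, 1/5 · 1/4 = 1/20, 1/5 · 15/64 = 3/64, 1/5 · 7/64 = 7/320; summing to 57/320.
Dividing through by the total gives posterior P(r = 1 | data) = 7/57, P(r = 2 | data) = 4/19, P(r = 4 | data) = 16/57, P(r = 5 | data) = 5/19, P(r = 7 | data) = 7/57.
So P(black next | data) = Σ P(black next | H) P(H | data) = (1/8)(7/57) + (1/4)(4/19) + (1/2)(16/57) + (5/8)(5/19) + (7/8)(7/57) = 73/152.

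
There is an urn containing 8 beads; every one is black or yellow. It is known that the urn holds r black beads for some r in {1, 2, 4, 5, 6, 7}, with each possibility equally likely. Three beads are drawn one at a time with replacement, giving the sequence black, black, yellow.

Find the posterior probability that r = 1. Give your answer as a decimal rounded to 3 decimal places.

0.024

Under each hypothesis, the probability of the observed sequence is: P(data | r = 1) = (1/8)(1/8)(7/8) = 0.013672; P(data | r = 2) = (2/8)(2/8)(6/8) = 0.046875; P(data | r = 4) = (4/8)(4/8)(4/8) = 0.125; P(data | r = 5) = (5/8)(5/8)(3/8) = 0.14648; P(data | r = 6) = (6/8)(6/8)(2/8) = 0.14062; P(data | r = 7) = (7/8)(7/8)(1/8) = 0.095703.
Multiplying each by its prior: 1/6 · 0.013672 = 0.0022786, 1/6 · 0.046875 = 0.0078125, 1/6 · 0.125 = 0.020833, 1/6 · 0.14648 = 0.024414, 1/6 · 0.14062 = 0.023438, 1/6 · 0.095703 = 0.015951; summing to 0.094727.
Hence P(r = 1 | data) = (0.0022786) / (0.094727) = 0.024055.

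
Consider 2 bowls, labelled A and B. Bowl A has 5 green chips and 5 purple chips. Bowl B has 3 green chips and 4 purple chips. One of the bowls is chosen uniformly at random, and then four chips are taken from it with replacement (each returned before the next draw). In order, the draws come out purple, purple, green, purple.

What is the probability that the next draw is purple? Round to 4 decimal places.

For each hypothesis, P(data | H) works out to: P(data | bowl A) = (5/10)(5/10)(5/10)(5/10) = 0.0625; P(data | bowl B) = (4/7)(4/7)(3/7)(4/7) = 0.079967.
Weighting by the prior gives 1/2 · 0.0625 = 0.03125, 1/2 · 0.079967 = 0.039983; these sum to 0.071233.
Dividing through by the total gives posterior P(bowl A | data) = 0.4387, P(bowl B | data) = 0.5613.
Averaging over the posterior, P(purple next | data) = (1/2)(0.4387) + (4/7)(0.5613) = 0.54009.

0.5401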